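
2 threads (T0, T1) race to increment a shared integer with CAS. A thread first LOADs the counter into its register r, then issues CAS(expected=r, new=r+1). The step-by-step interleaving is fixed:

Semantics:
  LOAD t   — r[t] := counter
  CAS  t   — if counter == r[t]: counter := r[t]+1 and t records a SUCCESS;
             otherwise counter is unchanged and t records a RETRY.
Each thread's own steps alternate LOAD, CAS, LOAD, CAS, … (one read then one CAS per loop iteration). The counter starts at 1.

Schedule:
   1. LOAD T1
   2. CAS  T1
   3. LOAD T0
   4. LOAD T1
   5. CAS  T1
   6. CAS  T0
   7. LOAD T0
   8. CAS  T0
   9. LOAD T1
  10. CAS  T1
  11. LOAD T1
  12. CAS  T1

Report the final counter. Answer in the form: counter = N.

1. LOAD T1 → mem=1 r[T1]=1 [LOAD]
2. CAS T1 → mem=2 r[T1]=1 [OK]
3. LOAD T0 → mem=2 r[T0]=2 [LOAD]
4. LOAD T1 → mem=2 r[T1]=2 [LOAD]
5. CAS T1 → mem=3 r[T1]=2 [OK]
6. CAS T0 → mem=3 r[T0]=2 [RETRY]
7. LOAD T0 → mem=3 r[T0]=3 [LOAD]
8. CAS T0 → mem=4 r[T0]=3 [OK]
9. LOAD T1 → mem=4 r[T1]=4 [LOAD]
10. CAS T1 → mem=5 r[T1]=4 [OK]
11. LOAD T1 → mem=5 r[T1]=5 [LOAD]
12. CAS T1 → mem=6 r[T1]=5 [OK]

counter = 6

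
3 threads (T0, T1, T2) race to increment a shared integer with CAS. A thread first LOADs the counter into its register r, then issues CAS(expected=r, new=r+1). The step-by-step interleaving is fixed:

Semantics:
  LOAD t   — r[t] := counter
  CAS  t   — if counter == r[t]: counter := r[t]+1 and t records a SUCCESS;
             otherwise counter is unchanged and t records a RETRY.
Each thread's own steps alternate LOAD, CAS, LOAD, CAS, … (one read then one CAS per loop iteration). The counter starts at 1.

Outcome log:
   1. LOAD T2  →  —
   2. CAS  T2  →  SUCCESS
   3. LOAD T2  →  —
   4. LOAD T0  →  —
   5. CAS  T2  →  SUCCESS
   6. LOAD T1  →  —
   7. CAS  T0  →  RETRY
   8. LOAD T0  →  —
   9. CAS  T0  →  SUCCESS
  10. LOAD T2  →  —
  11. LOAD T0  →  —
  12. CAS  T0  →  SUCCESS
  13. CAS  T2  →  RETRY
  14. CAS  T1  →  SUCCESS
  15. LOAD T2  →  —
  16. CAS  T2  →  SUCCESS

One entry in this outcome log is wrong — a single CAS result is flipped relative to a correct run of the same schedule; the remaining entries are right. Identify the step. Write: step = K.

step = 14

Correct run:
T2 LOAD — after: cnt=1, r=1 — load
T2 CAS — after: cnt=2, r=1 — ok
T2 LOAD — after: cnt=2, r=2 — load
T0 LOAD — after: cnt=2, r=2 — load
T2 CAS — after: cnt=3, r=2 — ok
T1 LOAD — after: cnt=3, r=3 — load
T0 CAS — after: cnt=3, r=2 — retry
T0 LOAD — after: cnt=3, r=3 — load
T0 CAS — after: cnt=4, r=3 — ok
T2 LOAD — after: cnt=4, r=4 — load
T0 LOAD — after: cnt=4, r=4 — load
T0 CAS — after: cnt=5, r=4 — ok
T2 CAS — after: cnt=5, r=4 — retry
T1 CAS — after: cnt=5, r=3 — retry
T2 LOAD — after: cnt=5, r=5 — load
T2 CAS — after: cnt=6, r=5 — ok
Mismatch at 14.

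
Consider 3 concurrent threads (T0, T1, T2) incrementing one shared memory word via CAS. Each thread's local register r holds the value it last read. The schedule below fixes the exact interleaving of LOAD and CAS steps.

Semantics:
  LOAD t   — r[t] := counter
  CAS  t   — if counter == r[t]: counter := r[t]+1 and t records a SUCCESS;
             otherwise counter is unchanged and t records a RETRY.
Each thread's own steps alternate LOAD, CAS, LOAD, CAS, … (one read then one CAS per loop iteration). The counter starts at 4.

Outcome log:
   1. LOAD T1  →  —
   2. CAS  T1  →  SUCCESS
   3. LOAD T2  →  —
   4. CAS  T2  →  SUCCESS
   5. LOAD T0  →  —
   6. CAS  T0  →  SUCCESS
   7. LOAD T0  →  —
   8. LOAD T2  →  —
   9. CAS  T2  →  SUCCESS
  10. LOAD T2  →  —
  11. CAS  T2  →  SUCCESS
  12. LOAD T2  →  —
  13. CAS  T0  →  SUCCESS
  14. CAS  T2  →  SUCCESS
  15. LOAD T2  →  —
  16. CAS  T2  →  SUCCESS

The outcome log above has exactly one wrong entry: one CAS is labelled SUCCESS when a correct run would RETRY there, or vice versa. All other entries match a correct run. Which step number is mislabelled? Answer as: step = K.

Re-executing:
step 1: T1 LOAD ⇒ load; ctr=4 reg=4
step 2: T1 CAS ⇒ ok; ctr=5 reg=4
step 3: T2 LOAD ⇒ load; ctr=5 reg=5
step 4: T2 CAS ⇒ ok; ctr=6 reg=5
step 5: T0 LOAD ⇒ load; ctr=6 reg=6
step 6: T0 CAS ⇒ ok; ctr=7 reg=6
step 7: T0 LOAD ⇒ load; ctr=7 reg=7
step 8: T2 LOAD ⇒ load; ctr=7 reg=7
step 9: T2 CAS ⇒ ok; ctr=8 reg=7
step 10: T2 LOAD ⇒ load; ctr=8 reg=8
step 11: T2 CAS ⇒ ok; ctr=9 reg=8
step 12: T2 LOAD ⇒ load; ctr=9 reg=9
step 13: T0 CAS ⇒ retry; ctr=9 reg=7
step 14: T2 CAS ⇒ ok; ctr=10 reg=9
step 15: T2 LOAD ⇒ load; ctr=10 reg=10
step 16: T2 CAS ⇒ ok; ctr=11 reg=10
Log disagrees first at step 13.

step = 13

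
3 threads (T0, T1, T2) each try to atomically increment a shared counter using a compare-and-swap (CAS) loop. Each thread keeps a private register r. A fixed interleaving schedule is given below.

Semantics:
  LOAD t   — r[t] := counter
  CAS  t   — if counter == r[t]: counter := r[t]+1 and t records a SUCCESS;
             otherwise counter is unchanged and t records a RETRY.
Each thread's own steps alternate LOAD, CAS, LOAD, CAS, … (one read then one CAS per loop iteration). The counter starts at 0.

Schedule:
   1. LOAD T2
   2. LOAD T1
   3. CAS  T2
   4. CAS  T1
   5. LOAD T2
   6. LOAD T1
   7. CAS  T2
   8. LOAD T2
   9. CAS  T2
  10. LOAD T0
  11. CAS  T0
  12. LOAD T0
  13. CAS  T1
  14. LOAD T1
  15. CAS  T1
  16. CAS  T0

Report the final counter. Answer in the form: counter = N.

counter = 5

1. LOAD T2 → mem=0 r[T2]=0 [LOAD]
2. LOAD T1 → mem=0 r[T1]=0 [LOAD]
3. CAS T2 → mem=1 r[T2]=0 [OK]
4. CAS T1 → mem=1 r[T1]=0 [RETRY]
5. LOAD T2 → mem=1 r[T2]=1 [LOAD]
6. LOAD T1 → mem=1 r[T1]=1 [LOAD]
7. CAS T2 → mem=2 r[T2]=1 [OK]
8. LOAD T2 → mem=2 r[T2]=2 [LOAD]
9. CAS T2 → mem=3 r[T2]=2 [OK]
10. LOAD T0 → mem=3 r[T0]=3 [LOAD]
11. CAS T0 → mem=4 r[T0]=3 [OK]
12. LOAD T0 → mem=4 r[T0]=4 [LOAD]
13. CAS T1 → mem=4 r[T1]=1 [RETRY]
14. LOAD T1 → mem=4 r[T1]=4 [LOAD]
15. CAS T1 → mem=5 r[T1]=4 [OK]
16. CAS T0 → mem=5 r[T0]=4 [RETRY]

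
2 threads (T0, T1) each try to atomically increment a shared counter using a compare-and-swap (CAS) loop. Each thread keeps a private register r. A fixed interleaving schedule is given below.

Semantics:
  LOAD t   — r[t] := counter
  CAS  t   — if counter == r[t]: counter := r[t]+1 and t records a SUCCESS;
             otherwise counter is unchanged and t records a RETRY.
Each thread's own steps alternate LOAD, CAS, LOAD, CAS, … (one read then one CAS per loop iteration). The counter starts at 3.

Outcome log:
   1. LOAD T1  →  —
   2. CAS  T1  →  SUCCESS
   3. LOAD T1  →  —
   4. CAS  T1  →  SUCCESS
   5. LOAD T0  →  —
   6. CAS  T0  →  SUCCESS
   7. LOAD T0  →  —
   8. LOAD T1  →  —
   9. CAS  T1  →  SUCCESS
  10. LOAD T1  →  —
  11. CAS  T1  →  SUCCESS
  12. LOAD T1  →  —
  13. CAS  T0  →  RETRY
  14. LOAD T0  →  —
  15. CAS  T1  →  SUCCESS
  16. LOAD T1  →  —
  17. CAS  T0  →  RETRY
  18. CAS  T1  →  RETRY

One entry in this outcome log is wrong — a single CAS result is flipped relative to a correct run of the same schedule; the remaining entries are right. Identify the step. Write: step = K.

Correct run:
T1 LOAD — after: cnt=3, r=3 — load
T1 CAS — after: cnt=4, r=3 — ok
T1 LOAD — after: cnt=4, r=4 — load
T1 CAS — after: cnt=5, r=4 — ok
T0 LOAD — after: cnt=5, r=5 — load
T0 CAS — after: cnt=6, r=5 — ok
T0 LOAD — after: cnt=6, r=6 — load
T1 LOAD — after: cnt=6, r=6 — load
T1 CAS — after: cnt=7, r=6 — ok
T1 LOAD — after: cnt=7, r=7 — load
T1 CAS — after: cnt=8, r=7 — ok
T1 LOAD — after: cnt=8, r=8 — load
T0 CAS — after: cnt=8, r=6 — retry
T0 LOAD — after: cnt=8, r=8 — load
T1 CAS — after: cnt=9, r=8 — ok
T1 LOAD — after: cnt=9, r=9 — load
T0 CAS — after: cnt=9, r=8 — retry
T1 CAS — after: cnt=10, r=9 — ok
Log disagrees first at step 18.

step = 18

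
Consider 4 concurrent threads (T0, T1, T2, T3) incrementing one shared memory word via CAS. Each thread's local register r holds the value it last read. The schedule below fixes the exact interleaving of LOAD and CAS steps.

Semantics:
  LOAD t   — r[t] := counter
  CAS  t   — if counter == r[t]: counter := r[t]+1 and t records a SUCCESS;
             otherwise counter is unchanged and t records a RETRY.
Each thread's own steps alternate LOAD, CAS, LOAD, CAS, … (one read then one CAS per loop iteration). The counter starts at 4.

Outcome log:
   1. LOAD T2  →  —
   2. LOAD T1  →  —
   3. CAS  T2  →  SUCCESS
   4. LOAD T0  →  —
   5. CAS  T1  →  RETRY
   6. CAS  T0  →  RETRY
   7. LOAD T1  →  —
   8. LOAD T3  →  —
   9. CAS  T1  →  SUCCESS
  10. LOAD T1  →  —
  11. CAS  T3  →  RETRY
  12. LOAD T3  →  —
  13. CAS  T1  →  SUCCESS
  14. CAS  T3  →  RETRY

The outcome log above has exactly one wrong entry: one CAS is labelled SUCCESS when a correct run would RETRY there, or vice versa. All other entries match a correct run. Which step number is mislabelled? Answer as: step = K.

step = 6

Correct run:
step 1: T2 LOAD ⇒ load; ctr=4 reg=4
step 2: T1 LOAD ⇒ load; ctr=4 reg=4
step 3: T2 CAS ⇒ ok; ctr=5 reg=4
step 4: T0 LOAD ⇒ load; ctr=5 reg=5
step 5: T1 CAS ⇒ retry; ctr=5 reg=4
step 6: T0 CAS ⇒ ok; ctr=6 reg=5
step 7: T1 LOAD ⇒ load; ctr=6 reg=6
step 8: T3 LOAD ⇒ load; ctr=6 reg=6
step 9: T1 CAS ⇒ ok; ctr=7 reg=6
step 10: T1 LOAD ⇒ load; ctr=7 reg=7
step 11: T3 CAS ⇒ retry; ctr=7 reg=6
step 12: T3 LOAD ⇒ load; ctr=7 reg=7
step 13: T1 CAS ⇒ ok; ctr=8 reg=7
step 14: T3 CAS ⇒ retry; ctr=8 reg=7
Mismatch at 6.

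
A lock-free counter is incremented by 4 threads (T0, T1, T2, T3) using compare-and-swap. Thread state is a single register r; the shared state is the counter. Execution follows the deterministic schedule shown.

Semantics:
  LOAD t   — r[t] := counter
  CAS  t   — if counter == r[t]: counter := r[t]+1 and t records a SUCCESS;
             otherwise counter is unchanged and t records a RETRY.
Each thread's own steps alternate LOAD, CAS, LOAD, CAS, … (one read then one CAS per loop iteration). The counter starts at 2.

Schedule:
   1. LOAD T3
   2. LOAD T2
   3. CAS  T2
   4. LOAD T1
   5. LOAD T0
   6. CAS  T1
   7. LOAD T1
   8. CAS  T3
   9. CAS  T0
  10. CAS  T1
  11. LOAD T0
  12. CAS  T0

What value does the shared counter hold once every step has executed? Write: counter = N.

counter = 6

1. LOAD T3 → mem=2 r[T3]=2 [LOAD]
2. LOAD T2 → mem=2 r[T2]=2 [LOAD]
3. CAS T2 → mem=3 r[T2]=2 [OK]
4. LOAD T1 → mem=3 r[T1]=3 [LOAD]
5. LOAD T0 → mem=3 r[T0]=3 [LOAD]
6. CAS T1 → mem=4 r[T1]=3 [OK]
7. LOAD T1 → mem=4 r[T1]=4 [LOAD]
8. CAS T3 → mem=4 r[T3]=2 [RETRY]
9. CAS T0 → mem=4 r[T0]=3 [RETRY]
10. CAS T1 → mem=5 r[T1]=4 [OK]
11. LOAD T0 → mem=5 r[T0]=5 [LOAD]
12. CAS T0 → mem=6 r[T0]=5 [OK]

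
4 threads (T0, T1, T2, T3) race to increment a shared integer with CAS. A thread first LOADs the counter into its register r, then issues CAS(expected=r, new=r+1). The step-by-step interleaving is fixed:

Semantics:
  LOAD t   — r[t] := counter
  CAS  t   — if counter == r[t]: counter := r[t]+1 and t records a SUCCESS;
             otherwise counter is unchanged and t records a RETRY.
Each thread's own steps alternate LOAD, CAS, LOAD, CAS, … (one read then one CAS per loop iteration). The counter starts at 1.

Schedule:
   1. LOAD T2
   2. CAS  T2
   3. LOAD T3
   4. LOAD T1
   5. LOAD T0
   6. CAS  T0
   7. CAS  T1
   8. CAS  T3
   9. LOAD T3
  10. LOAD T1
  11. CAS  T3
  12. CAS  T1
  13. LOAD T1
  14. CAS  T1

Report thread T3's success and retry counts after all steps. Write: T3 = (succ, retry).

T3 = (1, 1)

   1) LOAD T2:  M=1  r_T2=1
   2) CAS  T2:  M=2  r_T2=1 ✓
   3) LOAD T3:  M=2  r_T3=2
   4) LOAD T1:  M=2  r_T1=2
   5) LOAD T0:  M=2  r_T0=2
   6) CAS  T0:  M=3  r_T0=2 ✓
   7) CAS  T1:  M=3  r_T1=2 ✗
   8) CAS  T3:  M=3  r_T3=2 ✗
   9) LOAD T3:  M=3  r_T3=3
  10) LOAD T1:  M=3  r_T1=3
  11) CAS  T3:  M=4  r_T3=3 ✓
  12) CAS  T1:  M=4  r_T1=3 ✗
  13) LOAD T1:  M=4  r_T1=4
  14) CAS  T1:  M=5  r_T1=4 ✓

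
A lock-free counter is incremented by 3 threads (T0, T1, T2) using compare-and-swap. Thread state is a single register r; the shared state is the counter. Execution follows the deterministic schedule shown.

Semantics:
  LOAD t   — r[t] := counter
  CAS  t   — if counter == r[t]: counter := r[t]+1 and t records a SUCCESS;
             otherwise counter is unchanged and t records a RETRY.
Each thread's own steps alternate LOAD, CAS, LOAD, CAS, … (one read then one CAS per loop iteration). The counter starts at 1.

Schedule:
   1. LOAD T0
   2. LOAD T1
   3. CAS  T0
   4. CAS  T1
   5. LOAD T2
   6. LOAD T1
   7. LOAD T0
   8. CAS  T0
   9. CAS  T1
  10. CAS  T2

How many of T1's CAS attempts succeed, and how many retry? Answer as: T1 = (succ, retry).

[1] T0.load  rd  (counter 1, T0.r 1)
[2] T1.load  rd  (counter 1, T1.r 1)
[3] T0.cas  hit  (counter 2, T0.r 1)
[4] T1.cas  miss  (counter 2, T1.r 1)
[5] T2.load  rd  (counter 2, T2.r 2)
[6] T1.load  rd  (counter 2, T1.r 2)
[7] T0.load  rd  (counter 2, T0.r 2)
[8] T0.cas  hit  (counter 3, T0.r 2)
[9] T1.cas  miss  (counter 3, T1.r 2)
[10] T2.cas  miss  (counter 3, T2.r 2)

T1 = (0, 2)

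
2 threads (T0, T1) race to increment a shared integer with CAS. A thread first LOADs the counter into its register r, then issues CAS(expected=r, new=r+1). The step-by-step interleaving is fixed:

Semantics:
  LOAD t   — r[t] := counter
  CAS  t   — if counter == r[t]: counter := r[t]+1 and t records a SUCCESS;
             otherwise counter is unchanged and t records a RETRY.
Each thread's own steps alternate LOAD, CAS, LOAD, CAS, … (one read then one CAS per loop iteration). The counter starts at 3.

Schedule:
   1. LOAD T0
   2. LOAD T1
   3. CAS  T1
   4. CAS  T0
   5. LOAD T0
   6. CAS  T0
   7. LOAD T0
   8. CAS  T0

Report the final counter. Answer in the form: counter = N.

step 1: T0 LOAD ⇒ load; ctr=3 reg=3
step 2: T1 LOAD ⇒ load; ctr=3 reg=3
step 3: T1 CAS ⇒ ok; ctr=4 reg=3
step 4: T0 CAS ⇒ retry; ctr=4 reg=3
step 5: T0 LOAD ⇒ load; ctr=4 reg=4
step 6: T0 CAS ⇒ ok; ctr=5 reg=4
step 7: T0 LOAD ⇒ load; ctr=5 reg=5
step 8: T0 CAS ⇒ ok; ctr=6 reg=5

counter = 6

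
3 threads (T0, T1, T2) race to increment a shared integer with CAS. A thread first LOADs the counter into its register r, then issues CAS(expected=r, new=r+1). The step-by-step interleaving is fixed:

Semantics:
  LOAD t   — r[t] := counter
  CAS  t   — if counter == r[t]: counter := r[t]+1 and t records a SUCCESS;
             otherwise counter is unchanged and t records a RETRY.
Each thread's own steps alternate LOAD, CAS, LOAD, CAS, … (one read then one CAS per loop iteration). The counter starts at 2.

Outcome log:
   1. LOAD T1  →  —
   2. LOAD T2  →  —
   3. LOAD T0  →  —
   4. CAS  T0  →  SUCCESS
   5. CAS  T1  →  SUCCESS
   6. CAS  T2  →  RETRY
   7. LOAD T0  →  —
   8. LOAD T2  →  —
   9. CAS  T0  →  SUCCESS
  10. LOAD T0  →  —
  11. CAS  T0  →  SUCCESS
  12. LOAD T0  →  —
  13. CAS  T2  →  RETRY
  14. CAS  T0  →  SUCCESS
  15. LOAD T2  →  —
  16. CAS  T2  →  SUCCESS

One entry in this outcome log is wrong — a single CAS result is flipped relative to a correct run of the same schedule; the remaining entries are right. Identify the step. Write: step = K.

step = 5

Reference trace:
1. LOAD T1 → mem=2 r[T1]=2 [LOAD]
2. LOAD T2 → mem=2 r[T2]=2 [LOAD]
3. LOAD T0 → mem=2 r[T0]=2 [LOAD]
4. CAS T0 → mem=3 r[T0]=2 [OK]
5. CAS T1 → mem=3 r[T1]=2 [RETRY]
6. CAS T2 → mem=3 r[T2]=2 [RETRY]
7. LOAD T0 → mem=3 r[T0]=3 [LOAD]
8. LOAD T2 → mem=3 r[T2]=3 [LOAD]
9. CAS T0 → mem=4 r[T0]=3 [OK]
10. LOAD T0 → mem=4 r[T0]=4 [LOAD]
11. CAS T0 → mem=5 r[T0]=4 [OK]
12. LOAD T0 → mem=5 r[T0]=5 [LOAD]
13. CAS T2 → mem=5 r[T2]=3 [RETRY]
14. CAS T0 → mem=6 r[T0]=5 [OK]
15. LOAD T2 → mem=6 r[T2]=6 [LOAD]
16. CAS T2 → mem=7 r[T2]=6 [OK]
Mismatch at 5.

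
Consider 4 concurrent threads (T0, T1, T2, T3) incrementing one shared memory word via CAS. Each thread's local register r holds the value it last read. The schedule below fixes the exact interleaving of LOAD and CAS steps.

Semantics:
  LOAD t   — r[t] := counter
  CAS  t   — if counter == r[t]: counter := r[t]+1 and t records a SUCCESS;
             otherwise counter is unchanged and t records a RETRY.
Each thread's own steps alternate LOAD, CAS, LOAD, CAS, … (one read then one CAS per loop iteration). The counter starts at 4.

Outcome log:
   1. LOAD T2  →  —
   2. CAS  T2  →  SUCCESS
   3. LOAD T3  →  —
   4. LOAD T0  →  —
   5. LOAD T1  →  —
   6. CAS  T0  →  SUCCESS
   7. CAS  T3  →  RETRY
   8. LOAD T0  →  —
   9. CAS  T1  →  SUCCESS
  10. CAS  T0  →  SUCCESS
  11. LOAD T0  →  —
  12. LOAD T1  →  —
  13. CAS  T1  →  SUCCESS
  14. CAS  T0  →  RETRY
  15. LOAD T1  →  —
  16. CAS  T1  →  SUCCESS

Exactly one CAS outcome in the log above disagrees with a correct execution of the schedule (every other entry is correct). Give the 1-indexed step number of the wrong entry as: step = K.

Correct run:
1. LOAD T2 → mem=4 r[T2]=4 [LOAD]
2. CAS T2 → mem=5 r[T2]=4 [OK]
3. LOAD T3 → mem=5 r[T3]=5 [LOAD]
4. LOAD T0 → mem=5 r[T0]=5 [LOAD]
5. LOAD T1 → mem=5 r[T1]=5 [LOAD]
6. CAS T0 → mem=6 r[T0]=5 [OK]
7. CAS T3 → mem=6 r[T3]=5 [RETRY]
8. LOAD T0 → mem=6 r[T0]=6 [LOAD]
9. CAS T1 → mem=6 r[T1]=5 [RETRY]
10. CAS T0 → mem=7 r[T0]=6 [OK]
11. LOAD T0 → mem=7 r[T0]=7 [LOAD]
12. LOAD T1 → mem=7 r[T1]=7 [LOAD]
13. CAS T1 → mem=8 r[T1]=7 [OK]
14. CAS T0 → mem=8 r[T0]=7 [RETRY]
15. LOAD T1 → mem=8 r[T1]=8 [LOAD]
16. CAS T1 → mem=9 r[T1]=8 [OK]
Flip is step 9.

step = 9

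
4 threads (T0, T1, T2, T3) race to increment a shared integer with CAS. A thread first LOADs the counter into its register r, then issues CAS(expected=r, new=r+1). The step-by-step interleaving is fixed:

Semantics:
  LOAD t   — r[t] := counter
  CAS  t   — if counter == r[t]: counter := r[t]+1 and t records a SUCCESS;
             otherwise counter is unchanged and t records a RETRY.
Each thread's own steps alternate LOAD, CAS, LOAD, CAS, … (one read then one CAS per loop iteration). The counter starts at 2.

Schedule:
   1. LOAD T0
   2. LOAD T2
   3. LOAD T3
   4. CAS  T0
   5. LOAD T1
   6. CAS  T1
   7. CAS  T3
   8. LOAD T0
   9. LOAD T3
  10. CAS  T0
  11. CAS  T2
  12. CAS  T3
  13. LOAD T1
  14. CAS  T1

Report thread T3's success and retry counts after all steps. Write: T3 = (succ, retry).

T3 = (0, 2)

step 1: T0 LOAD ⇒ load; ctr=2 reg=2
step 2: T2 LOAD ⇒ load; ctr=2 reg=2
step 3: T3 LOAD ⇒ load; ctr=2 reg=2
step 4: T0 CAS ⇒ ok; ctr=3 reg=2
step 5: T1 LOAD ⇒ load; ctr=3 reg=3
step 6: T1 CAS ⇒ ok; ctr=4 reg=3
step 7: T3 CAS ⇒ retry; ctr=4 reg=2
step 8: T0 LOAD ⇒ load; ctr=4 reg=4
step 9: T3 LOAD ⇒ load; ctr=4 reg=4
step 10: T0 CAS ⇒ ok; ctr=5 reg=4
step 11: T2 CAS ⇒ retry; ctr=5 reg=2
step 12: T3 CAS ⇒ retry; ctr=5 reg=4
step 13: T1 LOAD ⇒ load; ctr=5 reg=5
step 14: T1 CAS ⇒ ok; ctr=6 reg=5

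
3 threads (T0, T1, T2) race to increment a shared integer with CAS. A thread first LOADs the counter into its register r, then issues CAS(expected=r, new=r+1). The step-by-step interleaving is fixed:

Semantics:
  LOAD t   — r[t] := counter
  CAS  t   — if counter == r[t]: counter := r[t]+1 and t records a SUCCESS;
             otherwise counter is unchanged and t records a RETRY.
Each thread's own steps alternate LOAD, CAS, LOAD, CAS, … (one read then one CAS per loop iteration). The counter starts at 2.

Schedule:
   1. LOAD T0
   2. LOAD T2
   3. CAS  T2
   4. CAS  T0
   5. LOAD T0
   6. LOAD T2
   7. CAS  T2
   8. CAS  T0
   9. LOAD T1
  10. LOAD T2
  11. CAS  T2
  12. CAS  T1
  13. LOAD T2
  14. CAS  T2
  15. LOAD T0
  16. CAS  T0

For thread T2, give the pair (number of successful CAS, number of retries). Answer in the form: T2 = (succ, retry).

T2 = (4, 0)

[1] T0.load  rd  (counter 2, T0.r 2)
[2] T2.load  rd  (counter 2, T2.r 2)
[3] T2.cas  hit  (counter 3, T2.r 2)
[4] T0.cas  miss  (counter 3, T0.r 2)
[5] T0.load  rd  (counter 3, T0.r 3)
[6] T2.load  rd  (counter 3, T2.r 3)
[7] T2.cas  hit  (counter 4, T2.r 3)
[8] T0.cas  miss  (counter 4, T0.r 3)
[9] T1.load  rd  (counter 4, T1.r 4)
[10] T2.load  rd  (counter 4, T2.r 4)
[11] T2.cas  hit  (counter 5, T2.r 4)
[12] T1.cas  miss  (counter 5, T1.r 4)
[13] T2.load  rd  (counter 5, T2.r 5)
[14] T2.cas  hit  (counter 6, T2.r 5)
[15] T0.load  rd  (counter 6, T0.r 6)
[16] T0.cas  hit  (counter 7, T0.r 6)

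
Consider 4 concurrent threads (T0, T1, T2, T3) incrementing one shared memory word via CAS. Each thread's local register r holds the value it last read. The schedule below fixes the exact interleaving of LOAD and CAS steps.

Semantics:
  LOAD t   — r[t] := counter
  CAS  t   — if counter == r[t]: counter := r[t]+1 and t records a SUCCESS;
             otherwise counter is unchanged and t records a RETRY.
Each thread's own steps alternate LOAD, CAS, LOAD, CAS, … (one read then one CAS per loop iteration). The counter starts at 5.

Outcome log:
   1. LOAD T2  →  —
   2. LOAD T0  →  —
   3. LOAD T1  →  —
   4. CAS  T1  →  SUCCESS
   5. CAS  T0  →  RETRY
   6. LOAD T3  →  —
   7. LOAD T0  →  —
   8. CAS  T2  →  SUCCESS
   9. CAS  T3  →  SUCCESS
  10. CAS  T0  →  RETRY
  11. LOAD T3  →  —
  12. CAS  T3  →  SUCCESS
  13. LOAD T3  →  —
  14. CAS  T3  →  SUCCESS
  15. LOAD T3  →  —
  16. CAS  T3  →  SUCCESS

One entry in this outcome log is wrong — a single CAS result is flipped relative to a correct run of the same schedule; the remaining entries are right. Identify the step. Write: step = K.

step = 8

Correct run:
T2 LOAD — after: cnt=5, r=5 — load
T0 LOAD — after: cnt=5, r=5 — load
T1 LOAD — after: cnt=5, r=5 — load
T1 CAS — after: cnt=6, r=5 — ok
T0 CAS — after: cnt=6, r=5 — retry
T3 LOAD — after: cnt=6, r=6 — load
T0 LOAD — after: cnt=6, r=6 — load
T2 CAS — after: cnt=6, r=5 — retry
T3 CAS — after: cnt=7, r=6 — ok
T0 CAS — after: cnt=7, r=6 — retry
T3 LOAD — after: cnt=7, r=7 — load
T3 CAS — after: cnt=8, r=7 — ok
T3 LOAD — after: cnt=8, r=8 — load
T3 CAS — after: cnt=9, r=8 — ok
T3 LOAD — after: cnt=9, r=9 — load
T3 CAS — after: cnt=10, r=9 — ok
Log disagrees first at step 8.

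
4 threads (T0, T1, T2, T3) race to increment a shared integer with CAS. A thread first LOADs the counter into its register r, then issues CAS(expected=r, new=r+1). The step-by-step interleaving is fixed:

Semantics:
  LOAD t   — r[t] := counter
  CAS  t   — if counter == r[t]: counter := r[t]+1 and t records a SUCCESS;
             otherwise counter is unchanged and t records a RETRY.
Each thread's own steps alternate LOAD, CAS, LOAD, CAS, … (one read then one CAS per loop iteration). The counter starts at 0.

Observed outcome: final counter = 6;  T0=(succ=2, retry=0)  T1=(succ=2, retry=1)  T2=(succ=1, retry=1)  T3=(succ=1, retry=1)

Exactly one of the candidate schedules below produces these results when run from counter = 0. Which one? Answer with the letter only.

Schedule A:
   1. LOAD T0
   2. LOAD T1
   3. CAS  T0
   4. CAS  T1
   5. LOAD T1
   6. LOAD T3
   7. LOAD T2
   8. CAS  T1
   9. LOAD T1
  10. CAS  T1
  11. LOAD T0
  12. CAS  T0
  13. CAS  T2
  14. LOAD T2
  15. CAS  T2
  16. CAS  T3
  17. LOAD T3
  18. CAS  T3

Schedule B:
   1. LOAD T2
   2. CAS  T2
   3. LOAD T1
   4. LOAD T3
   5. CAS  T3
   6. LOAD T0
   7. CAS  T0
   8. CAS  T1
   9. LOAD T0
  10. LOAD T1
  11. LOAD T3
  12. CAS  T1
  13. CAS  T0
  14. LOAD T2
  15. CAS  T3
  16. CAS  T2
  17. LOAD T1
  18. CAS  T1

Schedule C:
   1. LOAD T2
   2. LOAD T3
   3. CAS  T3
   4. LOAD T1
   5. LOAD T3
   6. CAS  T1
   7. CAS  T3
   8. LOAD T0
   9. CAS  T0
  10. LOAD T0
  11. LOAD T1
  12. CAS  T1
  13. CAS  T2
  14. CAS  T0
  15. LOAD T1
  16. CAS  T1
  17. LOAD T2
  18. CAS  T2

A

Simulating candidate A:
#1 T0 reads 0
#2 T1 reads 0
#3 T0 CAS(0→1) writes; counter now 1
#4 T1 CAS(0→1) fails; counter now 1
#5 T1 reads 1
#6 T3 reads 1
#7 T2 reads 1
#8 T1 CAS(1→2) writes; counter now 2
#9 T1 reads 2
#10 T1 CAS(2→3) writes; counter now 3
#11 T0 reads 3
#12 T0 CAS(3→4) writes; counter now 4
#13 T2 CAS(1→2) fails; counter now 4
#14 T2 reads 4
#15 T2 CAS(4→5) writes; counter now 5
#16 T3 CAS(1→2) fails; counter now 5
#17 T3 reads 5
#18 T3 CAS(5→6) writes; counter now 6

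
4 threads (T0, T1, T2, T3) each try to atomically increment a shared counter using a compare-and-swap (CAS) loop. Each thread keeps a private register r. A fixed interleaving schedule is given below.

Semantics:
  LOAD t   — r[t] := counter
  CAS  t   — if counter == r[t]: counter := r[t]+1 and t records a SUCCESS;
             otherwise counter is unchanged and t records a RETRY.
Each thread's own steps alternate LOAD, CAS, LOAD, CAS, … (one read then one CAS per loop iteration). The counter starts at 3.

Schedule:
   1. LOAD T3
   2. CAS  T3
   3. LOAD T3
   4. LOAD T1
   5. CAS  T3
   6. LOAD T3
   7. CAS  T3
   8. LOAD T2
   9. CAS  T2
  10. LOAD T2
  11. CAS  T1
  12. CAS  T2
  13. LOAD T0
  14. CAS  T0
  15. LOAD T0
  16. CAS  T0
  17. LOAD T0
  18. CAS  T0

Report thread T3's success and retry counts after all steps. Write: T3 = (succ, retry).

step 1: T3 LOAD ⇒ load; ctr=3 reg=3
step 2: T3 CAS ⇒ ok; ctr=4 reg=3
step 3: T3 LOAD ⇒ load; ctr=4 reg=4
step 4: T1 LOAD ⇒ load; ctr=4 reg=4
step 5: T3 CAS ⇒ ok; ctr=5 reg=4
step 6: T3 LOAD ⇒ load; ctr=5 reg=5
step 7: T3 CAS ⇒ ok; ctr=6 reg=5
step 8: T2 LOAD ⇒ load; ctr=6 reg=6
step 9: T2 CAS ⇒ ok; ctr=7 reg=6
step 10: T2 LOAD ⇒ load; ctr=7 reg=7
step 11: T1 CAS ⇒ retry; ctr=7 reg=4
step 12: T2 CAS ⇒ ok; ctr=8 reg=7
step 13: T0 LOAD ⇒ load; ctr=8 reg=8
step 14: T0 CAS ⇒ ok; ctr=9 reg=8
step 15: T0 LOAD ⇒ load; ctr=9 reg=9
step 16: T0 CAS ⇒ ok; ctr=10 reg=9
step 17: T0 LOAD ⇒ load; ctr=10 reg=10
step 18: T0 CAS ⇒ ok; ctr=11 reg=10

T3 = (3, 0)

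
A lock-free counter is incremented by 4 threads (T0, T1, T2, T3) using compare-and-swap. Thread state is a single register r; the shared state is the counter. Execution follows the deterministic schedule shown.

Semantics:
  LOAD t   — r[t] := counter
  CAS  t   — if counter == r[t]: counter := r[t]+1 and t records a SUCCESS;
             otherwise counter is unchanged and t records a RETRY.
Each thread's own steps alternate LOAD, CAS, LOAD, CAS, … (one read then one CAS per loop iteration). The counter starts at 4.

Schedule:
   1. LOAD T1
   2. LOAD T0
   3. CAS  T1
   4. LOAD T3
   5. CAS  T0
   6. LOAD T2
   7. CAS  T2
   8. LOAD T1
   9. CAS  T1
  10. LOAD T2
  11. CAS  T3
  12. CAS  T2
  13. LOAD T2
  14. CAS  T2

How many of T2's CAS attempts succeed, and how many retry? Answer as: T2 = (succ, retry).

T1 LOAD — after: cnt=4, r=4 — load
T0 LOAD — after: cnt=4, r=4 — load
T1 CAS — after: cnt=5, r=4 — ok
T3 LOAD — after: cnt=5, r=5 — load
T0 CAS — after: cnt=5, r=4 — retry
T2 LOAD — after: cnt=5, r=5 — load
T2 CAS — after: cnt=6, r=5 — ok
T1 LOAD — after: cnt=6, r=6 — load
T1 CAS — after: cnt=7, r=6 — ok
T2 LOAD — after: cnt=7, r=7 — load
T3 CAS — after: cnt=7, r=5 — retry
T2 CAS — after: cnt=8, r=7 — ok
T2 LOAD — after: cnt=8, r=8 — load
T2 CAS — after: cnt=9, r=8 — ok

T2 = (3, 0)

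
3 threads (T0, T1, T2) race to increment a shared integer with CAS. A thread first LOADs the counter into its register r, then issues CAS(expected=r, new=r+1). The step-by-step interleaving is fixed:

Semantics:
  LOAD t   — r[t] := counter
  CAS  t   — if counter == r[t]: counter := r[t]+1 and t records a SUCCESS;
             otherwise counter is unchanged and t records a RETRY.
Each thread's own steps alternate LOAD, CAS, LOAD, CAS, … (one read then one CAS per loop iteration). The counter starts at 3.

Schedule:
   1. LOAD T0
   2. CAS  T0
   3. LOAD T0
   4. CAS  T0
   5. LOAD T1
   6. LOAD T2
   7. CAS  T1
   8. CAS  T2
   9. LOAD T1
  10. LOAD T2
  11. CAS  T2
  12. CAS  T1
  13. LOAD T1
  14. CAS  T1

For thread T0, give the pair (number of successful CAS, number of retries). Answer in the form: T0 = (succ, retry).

T0 = (2, 0)

T0 LOAD — after: cnt=3, r=3 — load
T0 CAS — after: cnt=4, r=3 — ok
T0 LOAD — after: cnt=4, r=4 — load
T0 CAS — after: cnt=5, r=4 — ok
T1 LOAD — after: cnt=5, r=5 — load
T2 LOAD — after: cnt=5, r=5 — load
T1 CAS — after: cnt=6, r=5 — ok
T2 CAS — after: cnt=6, r=5 — retry
T1 LOAD — after: cnt=6, r=6 — load
T2 LOAD — after: cnt=6, r=6 — load
T2 CAS — after: cnt=7, r=6 — ok
T1 CAS — after: cnt=7, r=6 — retry
T1 LOAD — after: cnt=7, r=7 — load
T1 CAS — after: cnt=8, r=7 — ok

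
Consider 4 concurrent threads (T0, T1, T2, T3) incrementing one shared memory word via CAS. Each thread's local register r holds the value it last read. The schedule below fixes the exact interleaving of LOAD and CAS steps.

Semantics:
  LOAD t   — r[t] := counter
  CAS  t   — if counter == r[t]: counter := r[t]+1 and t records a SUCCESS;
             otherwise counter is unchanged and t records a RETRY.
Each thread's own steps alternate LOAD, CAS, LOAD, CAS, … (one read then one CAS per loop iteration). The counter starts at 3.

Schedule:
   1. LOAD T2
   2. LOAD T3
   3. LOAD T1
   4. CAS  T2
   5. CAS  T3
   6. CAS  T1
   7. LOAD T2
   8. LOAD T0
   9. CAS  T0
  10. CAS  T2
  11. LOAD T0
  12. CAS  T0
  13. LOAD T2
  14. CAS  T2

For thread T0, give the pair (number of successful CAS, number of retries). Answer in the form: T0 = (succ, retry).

T0 = (2, 0)

1. LOAD T2 → mem=3 r[T2]=3 [LOAD]
2. LOAD T3 → mem=3 r[T3]=3 [LOAD]
3. LOAD T1 → mem=3 r[T1]=3 [LOAD]
4. CAS T2 → mem=4 r[T2]=3 [OK]
5. CAS T3 → mem=4 r[T3]=3 [RETRY]
6. CAS T1 → mem=4 r[T1]=3 [RETRY]
7. LOAD T2 → mem=4 r[T2]=4 [LOAD]
8. LOAD T0 → mem=4 r[T0]=4 [LOAD]
9. CAS T0 → mem=5 r[T0]=4 [OK]
10. CAS T2 → mem=5 r[T2]=4 [RETRY]
11. LOAD T0 → mem=5 r[T0]=5 [LOAD]
12. CAS T0 → mem=6 r[T0]=5 [OK]
13. LOAD T2 → mem=6 r[T2]=6 [LOAD]
14. CAS T2 → mem=7 r[T2]=6 [OK]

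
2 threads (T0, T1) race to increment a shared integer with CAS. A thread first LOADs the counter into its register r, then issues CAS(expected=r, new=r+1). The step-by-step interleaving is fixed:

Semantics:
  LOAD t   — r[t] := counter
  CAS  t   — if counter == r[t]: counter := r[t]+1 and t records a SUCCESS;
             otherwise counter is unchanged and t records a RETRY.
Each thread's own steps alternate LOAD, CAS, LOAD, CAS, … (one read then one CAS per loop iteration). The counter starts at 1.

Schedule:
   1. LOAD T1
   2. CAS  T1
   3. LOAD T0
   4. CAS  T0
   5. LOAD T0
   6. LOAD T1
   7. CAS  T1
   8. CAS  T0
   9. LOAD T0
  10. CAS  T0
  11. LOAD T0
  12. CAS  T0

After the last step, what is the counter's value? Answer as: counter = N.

   1) LOAD T1:  M=1  r_T1=1
   2) CAS  T1:  M=2  r_T1=1 ✓
   3) LOAD T0:  M=2  r_T0=2
   4) CAS  T0:  M=3  r_T0=2 ✓
   5) LOAD T0:  M=3  r_T0=3
   6) LOAD T1:  M=3  r_T1=3
   7) CAS  T1:  M=4  r_T1=3 ✓
   8) CAS  T0:  M=4  r_T0=3 ✗
   9) LOAD T0:  M=4  r_T0=4
  10) CAS  T0:  M=5  r_T0=4 ✓
  11) LOAD T0:  M=5  r_T0=5
  12) CAS  T0:  M=6  r_T0=5 ✓

counter = 6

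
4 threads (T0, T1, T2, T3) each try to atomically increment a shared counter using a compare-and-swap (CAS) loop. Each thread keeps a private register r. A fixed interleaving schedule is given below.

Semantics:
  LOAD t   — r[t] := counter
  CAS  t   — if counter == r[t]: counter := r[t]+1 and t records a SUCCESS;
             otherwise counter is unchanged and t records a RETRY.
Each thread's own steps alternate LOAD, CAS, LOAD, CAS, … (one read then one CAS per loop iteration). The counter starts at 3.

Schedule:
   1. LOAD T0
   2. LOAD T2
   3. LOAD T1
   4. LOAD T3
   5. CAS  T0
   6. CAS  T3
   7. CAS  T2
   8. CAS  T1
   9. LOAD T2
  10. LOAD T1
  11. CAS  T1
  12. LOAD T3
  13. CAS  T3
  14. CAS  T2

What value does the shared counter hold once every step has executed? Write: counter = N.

counter = 6

[1] T0.load  rd  (counter 3, T0.r 3)
[2] T2.load  rd  (counter 3, T2.r 3)
[3] T1.load  rd  (counter 3, T1.r 3)
[4] T3.load  rd  (counter 3, T3.r 3)
[5] T0.cas  hit  (counter 4, T0.r 3)
[6] T3.cas  miss  (counter 4, T3.r 3)
[7] T2.cas  miss  (counter 4, T2.r 3)
[8] T1.cas  miss  (counter 4, T1.r 3)
[9] T2.load  rd  (counter 4, T2.r 4)
[10] T1.load  rd  (counter 4, T1.r 4)
[11] T1.cas  hit  (counter 5, T1.r 4)
[12] T3.load  rd  (counter 5, T3.r 5)
[13] T3.cas  hit  (counter 6, T3.r 5)
[14] T2.cas  miss  (counter 6, T2.r 4)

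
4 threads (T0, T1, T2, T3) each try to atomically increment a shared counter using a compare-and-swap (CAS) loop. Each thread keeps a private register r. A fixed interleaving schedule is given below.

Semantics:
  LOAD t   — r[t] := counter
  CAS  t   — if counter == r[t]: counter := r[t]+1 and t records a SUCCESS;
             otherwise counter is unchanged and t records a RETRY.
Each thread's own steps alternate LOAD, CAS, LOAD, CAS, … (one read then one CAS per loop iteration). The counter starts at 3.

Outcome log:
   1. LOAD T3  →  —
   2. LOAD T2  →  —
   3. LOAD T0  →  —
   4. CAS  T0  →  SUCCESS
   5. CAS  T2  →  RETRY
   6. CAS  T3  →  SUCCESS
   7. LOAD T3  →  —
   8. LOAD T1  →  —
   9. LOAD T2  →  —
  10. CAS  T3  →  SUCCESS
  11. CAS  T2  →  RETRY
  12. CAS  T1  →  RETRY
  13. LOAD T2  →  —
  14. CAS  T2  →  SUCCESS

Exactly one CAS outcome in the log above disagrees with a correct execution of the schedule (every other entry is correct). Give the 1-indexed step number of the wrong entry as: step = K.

step = 6

Correct run:
[1] T3.load  rd  (counter 3, T3.r 3)
[2] T2.load  rd  (counter 3, T2.r 3)
[3] T0.load  rd  (counter 3, T0.r 3)
[4] T0.cas  hit  (counter 4, T0.r 3)
[5] T2.cas  miss  (counter 4, T2.r 3)
[6] T3.cas  miss  (counter 4, T3.r 3)
[7] T3.load  rd  (counter 4, T3.r 4)
[8] T1.load  rd  (counter 4, T1.r 4)
[9] T2.load  rd  (counter 4, T2.r 4)
[10] T3.cas  hit  (counter 5, T3.r 4)
[11] T2.cas  miss  (counter 5, T2.r 4)
[12] T1.cas  miss  (counter 5, T1.r 4)
[13] T2.load  rd  (counter 5, T2.r 5)
[14] T2.cas  hit  (counter 6, T2.r 5)
Flip is step 6.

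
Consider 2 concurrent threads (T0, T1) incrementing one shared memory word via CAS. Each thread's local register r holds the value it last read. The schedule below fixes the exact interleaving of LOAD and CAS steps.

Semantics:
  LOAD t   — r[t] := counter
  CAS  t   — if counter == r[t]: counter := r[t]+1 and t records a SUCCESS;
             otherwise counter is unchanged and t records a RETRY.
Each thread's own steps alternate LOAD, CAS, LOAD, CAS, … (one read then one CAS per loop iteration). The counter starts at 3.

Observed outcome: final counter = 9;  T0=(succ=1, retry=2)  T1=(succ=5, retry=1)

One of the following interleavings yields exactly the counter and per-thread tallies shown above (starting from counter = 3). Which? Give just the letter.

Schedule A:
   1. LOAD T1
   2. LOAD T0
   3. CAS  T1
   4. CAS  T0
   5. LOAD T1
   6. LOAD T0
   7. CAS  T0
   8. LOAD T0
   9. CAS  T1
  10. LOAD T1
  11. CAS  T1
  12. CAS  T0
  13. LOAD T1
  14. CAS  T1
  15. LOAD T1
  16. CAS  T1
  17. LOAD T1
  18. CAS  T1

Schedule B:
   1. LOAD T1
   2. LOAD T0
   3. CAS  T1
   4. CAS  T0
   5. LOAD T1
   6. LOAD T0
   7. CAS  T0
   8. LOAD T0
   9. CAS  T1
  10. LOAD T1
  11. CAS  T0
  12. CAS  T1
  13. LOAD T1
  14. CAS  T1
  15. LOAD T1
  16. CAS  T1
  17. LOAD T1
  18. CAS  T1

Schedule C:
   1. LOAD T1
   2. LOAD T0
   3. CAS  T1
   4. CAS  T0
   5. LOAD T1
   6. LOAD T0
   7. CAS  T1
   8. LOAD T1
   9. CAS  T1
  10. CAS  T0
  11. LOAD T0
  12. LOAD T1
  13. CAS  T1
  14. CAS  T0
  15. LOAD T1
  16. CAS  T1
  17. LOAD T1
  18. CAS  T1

Simulating candidate A:
step 1: T1 LOAD ⇒ load; ctr=3 reg=3
step 2: T0 LOAD ⇒ load; ctr=3 reg=3
step 3: T1 CAS ⇒ ok; ctr=4 reg=3
step 4: T0 CAS ⇒ retry; ctr=4 reg=3
step 5: T1 LOAD ⇒ load; ctr=4 reg=4
step 6: T0 LOAD ⇒ load; ctr=4 reg=4
step 7: T0 CAS ⇒ ok; ctr=5 reg=4
step 8: T0 LOAD ⇒ load; ctr=5 reg=5
step 9: T1 CAS ⇒ retry; ctr=5 reg=4
step 10: T1 LOAD ⇒ load; ctr=5 reg=5
step 11: T1 CAS ⇒ ok; ctr=6 reg=5
step 12: T0 CAS ⇒ retry; ctr=6 reg=5
step 13: T1 LOAD ⇒ load; ctr=6 reg=6
step 14: T1 CAS ⇒ ok; ctr=7 reg=6
step 15: T1 LOAD ⇒ load; ctr=7 reg=7
step 16: T1 CAS ⇒ ok; ctr=8 reg=7
step 17: T1 LOAD ⇒ load; ctr=8 reg=8
step 18: T1 CAS ⇒ ok; ctr=9 reg=8

A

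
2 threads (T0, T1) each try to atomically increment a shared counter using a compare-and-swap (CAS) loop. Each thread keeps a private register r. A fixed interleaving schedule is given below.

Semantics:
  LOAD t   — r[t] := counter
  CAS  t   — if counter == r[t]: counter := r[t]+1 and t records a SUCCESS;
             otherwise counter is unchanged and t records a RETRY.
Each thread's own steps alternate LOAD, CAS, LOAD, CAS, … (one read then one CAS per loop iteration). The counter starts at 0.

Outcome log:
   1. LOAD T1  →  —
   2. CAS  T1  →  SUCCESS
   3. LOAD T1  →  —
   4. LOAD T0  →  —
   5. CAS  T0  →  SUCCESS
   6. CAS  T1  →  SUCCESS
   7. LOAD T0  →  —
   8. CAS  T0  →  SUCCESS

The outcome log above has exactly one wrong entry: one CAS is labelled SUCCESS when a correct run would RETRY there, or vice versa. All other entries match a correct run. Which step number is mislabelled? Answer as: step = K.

Reference trace:
   1) LOAD T1:  M=0  r_T1=0
   2) CAS  T1:  M=1  r_T1=0 ✓
   3) LOAD T1:  M=1  r_T1=1
   4) LOAD T0:  M=1  r_T0=1
   5) CAS  T0:  M=2  r_T0=1 ✓
   6) CAS  T1:  M=2  r_T1=1 ✗
   7) LOAD T0:  M=2  r_T0=2
   8) CAS  T0:  M=3  r_T0=2 ✓
Flip is step 6.

step = 6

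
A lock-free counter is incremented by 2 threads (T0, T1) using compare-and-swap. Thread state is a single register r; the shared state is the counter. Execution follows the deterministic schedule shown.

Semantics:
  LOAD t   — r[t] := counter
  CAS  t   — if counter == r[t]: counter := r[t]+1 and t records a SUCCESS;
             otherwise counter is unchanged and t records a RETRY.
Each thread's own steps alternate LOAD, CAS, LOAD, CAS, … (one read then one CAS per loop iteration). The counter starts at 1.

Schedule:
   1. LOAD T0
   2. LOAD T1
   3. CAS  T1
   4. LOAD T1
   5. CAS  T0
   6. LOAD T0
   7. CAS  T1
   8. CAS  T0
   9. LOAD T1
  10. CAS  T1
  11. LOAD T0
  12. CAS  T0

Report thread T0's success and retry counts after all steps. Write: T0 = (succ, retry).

1. LOAD T0 → mem=1 r[T0]=1 [LOAD]
2. LOAD T1 → mem=1 r[T1]=1 [LOAD]
3. CAS T1 → mem=2 r[T1]=1 [OK]
4. LOAD T1 → mem=2 r[T1]=2 [LOAD]
5. CAS T0 → mem=2 r[T0]=1 [RETRY]
6. LOAD T0 → mem=2 r[T0]=2 [LOAD]
7. CAS T1 → mem=3 r[T1]=2 [OK]
8. CAS T0 → mem=3 r[T0]=2 [RETRY]
9. LOAD T1 → mem=3 r[T1]=3 [LOAD]
10. CAS T1 → mem=4 r[T1]=3 [OK]
11. LOAD T0 → mem=4 r[T0]=4 [LOAD]
12. CAS T0 → mem=5 r[T0]=4 [OK]

T0 = (1, 2)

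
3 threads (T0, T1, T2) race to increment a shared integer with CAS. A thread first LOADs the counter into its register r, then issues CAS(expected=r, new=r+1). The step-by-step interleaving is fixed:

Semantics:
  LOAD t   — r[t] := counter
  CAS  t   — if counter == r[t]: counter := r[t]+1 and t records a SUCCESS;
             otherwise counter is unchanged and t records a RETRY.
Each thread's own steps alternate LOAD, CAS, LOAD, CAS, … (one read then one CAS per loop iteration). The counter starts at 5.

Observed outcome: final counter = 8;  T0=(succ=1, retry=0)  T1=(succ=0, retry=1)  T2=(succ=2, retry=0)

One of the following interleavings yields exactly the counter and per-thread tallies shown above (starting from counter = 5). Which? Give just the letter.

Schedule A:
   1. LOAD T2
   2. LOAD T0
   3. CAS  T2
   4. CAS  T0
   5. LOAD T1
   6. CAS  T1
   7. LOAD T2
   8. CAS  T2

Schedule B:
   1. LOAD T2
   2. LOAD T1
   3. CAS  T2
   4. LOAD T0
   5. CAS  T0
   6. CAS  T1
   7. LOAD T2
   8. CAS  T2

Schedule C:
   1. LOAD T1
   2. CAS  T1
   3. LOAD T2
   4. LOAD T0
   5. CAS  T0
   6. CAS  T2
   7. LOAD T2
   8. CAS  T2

B

Run B:
step 1: T2 LOAD ⇒ load; ctr=5 reg=5
step 2: T1 LOAD ⇒ load; ctr=5 reg=5
step 3: T2 CAS ⇒ ok; ctr=6 reg=5
step 4: T0 LOAD ⇒ load; ctr=6 reg=6
step 5: T0 CAS ⇒ ok; ctr=7 reg=6
step 6: T1 CAS ⇒ retry; ctr=7 reg=5
step 7: T2 LOAD ⇒ load; ctr=7 reg=7
step 8: T2 CAS ⇒ ok; ctr=8 reg=7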